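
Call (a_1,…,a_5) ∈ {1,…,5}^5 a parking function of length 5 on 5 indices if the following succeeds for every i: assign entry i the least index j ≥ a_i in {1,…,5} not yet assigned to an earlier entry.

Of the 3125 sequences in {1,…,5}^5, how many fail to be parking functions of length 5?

1829

#PF = 1·6^4 = 1 · 1296 = 1296 (Pollak)
E.g. (4,5,5,4,2) → sorted (2,4,4,5,5): b_1=2>1, not a PF.
So 3125 − 1296 = 1829 fail.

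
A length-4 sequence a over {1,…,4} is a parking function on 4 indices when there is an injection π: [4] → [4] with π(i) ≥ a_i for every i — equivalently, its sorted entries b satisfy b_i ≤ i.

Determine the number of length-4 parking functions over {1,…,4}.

125

|PF| = (4+1−4)·(4+1)^{4−1} = 1 · 125 = 125
One tuple (2,3,1,2) → sorted (1,2,2,3): b_i ≤ i ∀i, a PF.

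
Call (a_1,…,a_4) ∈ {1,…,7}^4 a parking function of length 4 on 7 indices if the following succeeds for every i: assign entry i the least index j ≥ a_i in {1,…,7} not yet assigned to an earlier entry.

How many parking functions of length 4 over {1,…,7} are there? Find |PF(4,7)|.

2048

#PF = (8−4)·8^(4−1) = 4·512 = 2048 (Konheim–Weiss)
Example (3,4,4,3) → sorted (3,3,4,4): b_i ≤ 3+i ∀i, a PF.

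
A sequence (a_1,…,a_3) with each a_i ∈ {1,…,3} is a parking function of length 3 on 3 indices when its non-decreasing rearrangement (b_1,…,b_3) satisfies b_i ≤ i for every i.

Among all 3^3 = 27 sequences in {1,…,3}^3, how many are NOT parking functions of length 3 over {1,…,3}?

11

|PF(3,3)| = (3+1−3)·(3+1)^{3−1} = 1·16 = 16
E.g. (2,3,3) → sorted (2,3,3): b_1=2>1, not a PF.
3^3 − 16 = 27 − 16 = 11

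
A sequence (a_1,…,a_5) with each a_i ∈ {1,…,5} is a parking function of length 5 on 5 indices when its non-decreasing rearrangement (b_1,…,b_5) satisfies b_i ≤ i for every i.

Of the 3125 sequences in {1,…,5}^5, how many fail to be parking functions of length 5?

#PF = (5−5+1)·(5+1)^(5−1) = 1 · 1296 = 1296 (Pollak)
One tuple (4,2,3,5,4) → sorted (2,3,4,4,5): b_1=2>1, not a PF.
Total 3125; non-PF = 3125−1296 = 1829

1829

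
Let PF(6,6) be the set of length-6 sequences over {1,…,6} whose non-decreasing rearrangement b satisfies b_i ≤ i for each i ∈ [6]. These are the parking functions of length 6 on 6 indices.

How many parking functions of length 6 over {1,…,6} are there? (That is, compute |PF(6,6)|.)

16807

|PF| = 1·7^5 = 1×16807 = 16807 (Konheim–Weiss)
Check (6,4,2,1,2,1) → sorted (1,1,2,2,4,6): b_i ≤ i ∀i, a PF.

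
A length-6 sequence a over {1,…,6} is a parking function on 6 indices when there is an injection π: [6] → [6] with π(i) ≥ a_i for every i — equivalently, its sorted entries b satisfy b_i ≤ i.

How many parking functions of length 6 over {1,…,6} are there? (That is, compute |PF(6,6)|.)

16807

|PF(6,6)| = (6−6+1)·(6+1)^(6−1) = 1×16807 = 16807
E.g. (1,3,3,4,2,4) → sorted (1,2,3,3,4,4): b_i ≤ i ∀i, a PF.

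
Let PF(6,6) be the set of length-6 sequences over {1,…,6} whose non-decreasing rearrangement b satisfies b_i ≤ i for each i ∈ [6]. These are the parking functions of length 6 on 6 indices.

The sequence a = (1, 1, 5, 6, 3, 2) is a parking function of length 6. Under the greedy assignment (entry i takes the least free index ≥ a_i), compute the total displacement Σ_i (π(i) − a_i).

Σπ = 21 ({1..6} each once); Σa = 1+1+5+6+3+2 = 18; disp = 21−18 = 3.

3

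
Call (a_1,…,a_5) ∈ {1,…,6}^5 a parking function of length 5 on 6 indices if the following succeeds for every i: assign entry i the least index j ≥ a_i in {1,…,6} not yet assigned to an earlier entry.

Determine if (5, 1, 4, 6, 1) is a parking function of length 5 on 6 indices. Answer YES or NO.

YES

Rearranged: b = (1, 1, 4, 5, 6).
  b_1=1 ≤ 2
  b_2=1 ≤ 3
  b_3=4 ≤ 4
  b_4=5 ≤ 5
  b_5=6 ≤ 6
All bounds hold ⇒ YES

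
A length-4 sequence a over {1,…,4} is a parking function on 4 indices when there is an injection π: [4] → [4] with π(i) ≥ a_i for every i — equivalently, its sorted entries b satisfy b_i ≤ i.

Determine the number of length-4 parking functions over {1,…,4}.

125

|PF| = (5−4)·5^(4−1) = 1 · 125 = 125 (Konheim–Weiss)
E.g. (2,1,4,2) → sorted (1,2,2,4): b_i ≤ i ∀i, a PF.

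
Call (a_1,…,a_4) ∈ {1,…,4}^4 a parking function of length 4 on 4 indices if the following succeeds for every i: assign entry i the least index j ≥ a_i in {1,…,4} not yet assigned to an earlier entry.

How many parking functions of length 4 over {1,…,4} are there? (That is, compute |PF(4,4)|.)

125

Count = (4−4+1)·(4+1)^(4−1) = 1 · 125 = 125 [KW]
E.g. (3,1,2,3) → sorted (1,2,3,3): b_i ≤ i ∀i, a PF.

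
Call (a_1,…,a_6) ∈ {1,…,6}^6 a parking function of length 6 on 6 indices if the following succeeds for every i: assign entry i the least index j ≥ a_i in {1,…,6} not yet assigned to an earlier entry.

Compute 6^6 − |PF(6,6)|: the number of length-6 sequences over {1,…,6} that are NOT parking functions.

29849

#PF = (6+1−6)·(6+1)^{6−1} = 1×16807 = 16807 (Pollak)
One tuple (6,2,6,2,3,6) → sorted (2,2,3,6,6,6): b_1=2>1, not a PF.
Total 46656; non-PF = 46656−16807 = 29849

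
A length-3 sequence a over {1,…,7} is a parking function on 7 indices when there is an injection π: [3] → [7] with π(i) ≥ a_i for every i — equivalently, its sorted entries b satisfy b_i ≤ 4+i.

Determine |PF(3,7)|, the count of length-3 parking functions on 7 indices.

320

|PF(3,7)| = (7−3+1)·(7+1)^(3−1) = 5×64 = 320 (Pollak)
One tuple (5,6,1) → sorted (1,5,6): b_i ≤ 4+i ∀i, a PF.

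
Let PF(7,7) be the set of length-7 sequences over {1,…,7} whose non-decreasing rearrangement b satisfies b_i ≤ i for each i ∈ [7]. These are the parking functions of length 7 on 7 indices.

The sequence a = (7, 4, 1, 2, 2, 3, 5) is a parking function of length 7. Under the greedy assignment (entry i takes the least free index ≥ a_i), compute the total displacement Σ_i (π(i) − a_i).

4

Σπ(i) = 1+…+7 = 28; Σa = 7+4+1+2+2+3+5 = 24; disp = 28−24 = 4.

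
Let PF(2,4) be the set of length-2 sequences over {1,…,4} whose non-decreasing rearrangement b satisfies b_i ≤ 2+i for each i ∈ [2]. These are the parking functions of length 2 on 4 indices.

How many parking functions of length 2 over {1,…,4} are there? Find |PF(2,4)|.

15

Count = (5−2)·5^(2−1) = 3×5 = 15 [KW]
Example (3,1) → sorted (1,3): b_i ≤ 2+i ∀i, a PF.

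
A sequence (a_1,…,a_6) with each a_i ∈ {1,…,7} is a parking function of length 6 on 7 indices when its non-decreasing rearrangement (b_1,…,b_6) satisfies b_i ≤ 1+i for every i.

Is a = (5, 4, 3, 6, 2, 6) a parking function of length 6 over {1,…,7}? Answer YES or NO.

YES

Rearranged: b = (2, 3, 4, 5, 6, 6).
  b_1=2 ≤ 2
  b_2=3 ≤ 3
  b_3=4 ≤ 4
  b_4=5 ≤ 5
  b_5=6 ≤ 6
  b_6=6 ≤ 7
All bounds hold ⇒ YES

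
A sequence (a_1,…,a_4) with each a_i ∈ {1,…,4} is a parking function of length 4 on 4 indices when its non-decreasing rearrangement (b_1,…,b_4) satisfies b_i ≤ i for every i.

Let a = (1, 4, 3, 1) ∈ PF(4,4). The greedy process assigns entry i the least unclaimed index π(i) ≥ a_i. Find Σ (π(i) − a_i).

Σπ = 10 ({1..4} each once); Σa = 1+4+3+1 = 9; disp = 10−9 = 1.

1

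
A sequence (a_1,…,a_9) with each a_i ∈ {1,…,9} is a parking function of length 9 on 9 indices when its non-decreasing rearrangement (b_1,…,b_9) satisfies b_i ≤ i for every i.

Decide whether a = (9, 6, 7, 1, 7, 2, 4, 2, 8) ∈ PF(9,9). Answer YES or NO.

NO

Order a: b = (1, 2, 2, 4, 6, 7, 7, 8, 9).
  b_1=1 ≤ 1
  b_2=2 ≤ 2
  b_3=2 ≤ 3
  b_4=4 ≤ 4
  b_5=6 > 5
  fails at i=5 ⇒ NO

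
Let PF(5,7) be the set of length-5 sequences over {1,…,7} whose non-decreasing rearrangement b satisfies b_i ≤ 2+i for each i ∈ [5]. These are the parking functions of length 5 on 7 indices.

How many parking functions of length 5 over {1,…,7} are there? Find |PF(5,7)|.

12288

|PF(5,7)| = (8−5)·8^(5−1) = 3×4096 = 12288 (Konheim–Weiss)
E.g. (4,5,3,2,2) → sorted (2,2,3,4,5): b_i ≤ 2+i ∀i, a PF.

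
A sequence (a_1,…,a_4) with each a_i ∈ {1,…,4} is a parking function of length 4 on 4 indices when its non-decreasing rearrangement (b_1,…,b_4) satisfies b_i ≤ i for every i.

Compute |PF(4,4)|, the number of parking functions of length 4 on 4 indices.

Count = (4+1−4)·(4+1)^{4−1} = 1·125 = 125 [KW]
One tuple (2,1,3,4) → sorted (1,2,3,4): b_i ≤ i ∀i, a PF.

125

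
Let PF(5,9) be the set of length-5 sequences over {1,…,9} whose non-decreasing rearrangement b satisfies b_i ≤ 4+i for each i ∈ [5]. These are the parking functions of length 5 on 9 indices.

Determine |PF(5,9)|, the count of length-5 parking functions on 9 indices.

#PF = 5·10^4 = 5×10000 = 50000 [KW]
E.g. (5,5,5,4,7) → sorted (4,5,5,5,7): b_i ≤ 4+i ∀i, a PF.

50000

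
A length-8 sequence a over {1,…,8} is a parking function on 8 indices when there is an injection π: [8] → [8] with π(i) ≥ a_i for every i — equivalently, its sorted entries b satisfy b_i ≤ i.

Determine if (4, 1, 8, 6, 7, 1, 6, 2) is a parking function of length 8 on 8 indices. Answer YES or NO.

Order a: b = (1, 1, 2, 4, 6, 6, 7, 8).
  b_1=1 ≤ 1
  b_2=1 ≤ 2
  b_3=2 ≤ 3
  b_4=4 ≤ 4
  b_5=6 > 5
  fails at i=5 ⇒ NO

NO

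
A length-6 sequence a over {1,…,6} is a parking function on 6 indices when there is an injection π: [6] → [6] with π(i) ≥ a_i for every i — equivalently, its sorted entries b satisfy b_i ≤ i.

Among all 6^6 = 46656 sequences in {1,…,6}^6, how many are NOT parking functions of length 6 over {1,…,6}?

29849

|PF(6,6)| = (6+1−6)·(6+1)^{6−1} = 1×16807 = 16807 [KW]
Check (5,3,6,5,6,6) → sorted (3,5,5,6,6,6): b_1=3>1, not a PF.
Total 46656; non-PF = 46656−16807 = 29849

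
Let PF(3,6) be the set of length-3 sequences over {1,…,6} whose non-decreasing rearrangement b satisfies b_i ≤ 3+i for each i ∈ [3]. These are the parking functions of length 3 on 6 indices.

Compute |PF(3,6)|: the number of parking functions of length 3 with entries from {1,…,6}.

196

|PF| = (6−3+1)·(6+1)^(3−1) = 4 · 49 = 196 (Pollak)
Example (4,3,4) → sorted (3,4,4): b_i ≤ 3+i ∀i, a PF.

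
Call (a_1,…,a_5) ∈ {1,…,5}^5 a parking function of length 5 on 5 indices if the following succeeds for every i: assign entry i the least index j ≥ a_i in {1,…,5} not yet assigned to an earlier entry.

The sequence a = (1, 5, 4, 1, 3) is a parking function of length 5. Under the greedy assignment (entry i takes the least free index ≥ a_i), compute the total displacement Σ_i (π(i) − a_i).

Σπ = 5·6/2 = 15 (π permutes [5]); Σa = 1+5+4+1+3 = 14; disp = 15−14 = 1.

1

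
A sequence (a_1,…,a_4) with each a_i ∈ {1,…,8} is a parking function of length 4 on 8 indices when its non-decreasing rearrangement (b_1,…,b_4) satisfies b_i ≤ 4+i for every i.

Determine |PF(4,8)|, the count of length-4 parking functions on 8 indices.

|PF(4,8)| = (8−4+1)·(8+1)^(4−1) = 5·729 = 3645
Example (2,5,6,8) → sorted (2,5,6,8): b_i ≤ 4+i ∀i, a PF.

3645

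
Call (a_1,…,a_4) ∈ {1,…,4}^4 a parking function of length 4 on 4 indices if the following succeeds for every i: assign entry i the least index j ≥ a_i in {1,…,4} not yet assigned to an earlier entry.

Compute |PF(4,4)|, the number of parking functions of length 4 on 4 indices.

125

|PF| = 1·5^3 = 1 · 125 = 125 [KW]
One tuple (1,3,2,4) → sorted (1,2,3,4): b_i ≤ i ∀i, a PF.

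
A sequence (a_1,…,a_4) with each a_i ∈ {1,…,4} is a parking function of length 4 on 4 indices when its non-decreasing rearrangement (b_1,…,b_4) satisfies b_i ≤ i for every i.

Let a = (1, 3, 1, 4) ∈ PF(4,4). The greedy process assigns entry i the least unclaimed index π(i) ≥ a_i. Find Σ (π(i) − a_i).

Σπ = 4·5/2 = 10 (π permutes [4]); Σa = 1+3+1+4 = 9; disp = 10−9 = 1.

1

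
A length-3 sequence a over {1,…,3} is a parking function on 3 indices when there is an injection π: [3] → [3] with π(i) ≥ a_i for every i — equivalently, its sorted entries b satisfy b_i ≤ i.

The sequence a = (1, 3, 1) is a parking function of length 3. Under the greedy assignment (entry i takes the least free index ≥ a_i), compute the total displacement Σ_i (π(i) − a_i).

1

Σπ = 3·4/2 = 6 (π permutes [3]); Σa = 1+3+1 = 5; disp = 6−5 = 1.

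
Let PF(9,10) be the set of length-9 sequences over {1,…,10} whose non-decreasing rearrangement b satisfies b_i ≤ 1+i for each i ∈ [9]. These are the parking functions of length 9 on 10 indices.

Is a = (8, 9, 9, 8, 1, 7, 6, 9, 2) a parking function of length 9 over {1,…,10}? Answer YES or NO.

Rearranged: b = (1, 2, 6, 7, 8, 8, 9, 9, 9).
  b_1=1 ≤ 2
  b_2=2 ≤ 3
  b_3=6 > 4
  fails at i=3 ⇒ NO

NO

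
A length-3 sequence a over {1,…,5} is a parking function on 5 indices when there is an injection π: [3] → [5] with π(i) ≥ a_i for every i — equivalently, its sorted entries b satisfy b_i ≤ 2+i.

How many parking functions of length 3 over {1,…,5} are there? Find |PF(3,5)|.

108

|PF(3,5)| = (6−3)·6^(3−1) = 3×36 = 108 (Pollak)
Check (4,4,3) → sorted (3,4,4): b_i ≤ 2+i ∀i, a PF.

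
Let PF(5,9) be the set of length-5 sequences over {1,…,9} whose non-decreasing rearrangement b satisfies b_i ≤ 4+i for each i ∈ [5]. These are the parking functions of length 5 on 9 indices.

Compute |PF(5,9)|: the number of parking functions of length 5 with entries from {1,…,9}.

50000

Count = (9+1−5)·(9+1)^{5−1} = 5×10000 = 50000 (Pollak)
E.g. (7,1,7,4,3) → sorted (1,3,4,7,7): b_i ≤ 4+i ∀i, a PF.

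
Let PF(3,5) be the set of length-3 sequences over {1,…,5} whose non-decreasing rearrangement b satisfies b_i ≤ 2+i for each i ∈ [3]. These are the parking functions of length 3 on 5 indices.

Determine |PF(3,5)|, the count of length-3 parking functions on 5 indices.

|PF(3,5)| = 3·6^2 = 3×36 = 108 [KW]
Example (4,1,4) → sorted (1,4,4): b_i ≤ 2+i ∀i, a PF.

108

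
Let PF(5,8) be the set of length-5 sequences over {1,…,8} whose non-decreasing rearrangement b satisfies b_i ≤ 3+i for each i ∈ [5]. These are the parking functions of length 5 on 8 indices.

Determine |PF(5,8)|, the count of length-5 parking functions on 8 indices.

26244

#PF = (8+1−5)·(8+1)^{5−1} = 4×6561 = 26244
E.g. (1,4,6,8,6) → sorted (1,4,6,6,8): b_i ≤ 3+i ∀i, a PF.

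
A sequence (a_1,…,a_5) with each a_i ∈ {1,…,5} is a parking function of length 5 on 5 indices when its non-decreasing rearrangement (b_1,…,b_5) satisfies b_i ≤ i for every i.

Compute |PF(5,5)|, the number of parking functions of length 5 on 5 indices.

|PF| = 1·6^4 = 1 · 1296 = 1296
One tuple (2,1,1,5,1) → sorted (1,1,1,2,5): b_i ≤ i ∀i, a PF.

1296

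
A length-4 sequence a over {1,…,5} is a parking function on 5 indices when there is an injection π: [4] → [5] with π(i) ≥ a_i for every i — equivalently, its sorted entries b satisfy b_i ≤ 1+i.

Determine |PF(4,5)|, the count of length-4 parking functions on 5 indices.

432

#PF = 2·6^3 = 2·216 = 432 (Konheim–Weiss)
E.g. (3,4,2,4) → sorted (2,3,4,4): b_i ≤ 1+i ∀i, a PF.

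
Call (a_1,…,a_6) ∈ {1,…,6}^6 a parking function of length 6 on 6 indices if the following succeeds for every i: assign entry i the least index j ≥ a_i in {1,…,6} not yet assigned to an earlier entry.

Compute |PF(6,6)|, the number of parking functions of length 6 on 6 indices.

16807

Count = (6−6+1)·(6+1)^(6−1) = 1×16807 = 16807
One tuple (3,1,3,6,2,4) → sorted (1,2,3,3,4,6): b_i ≤ i ∀i, a PF.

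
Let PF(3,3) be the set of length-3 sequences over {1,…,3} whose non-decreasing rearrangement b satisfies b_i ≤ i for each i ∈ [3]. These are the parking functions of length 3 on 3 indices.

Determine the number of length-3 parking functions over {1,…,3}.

#PF = 1·4^2 = 1·16 = 16 (Pollak)
Example (1,1,1) → sorted (1,1,1): b_i ≤ i ∀i, a PF.

16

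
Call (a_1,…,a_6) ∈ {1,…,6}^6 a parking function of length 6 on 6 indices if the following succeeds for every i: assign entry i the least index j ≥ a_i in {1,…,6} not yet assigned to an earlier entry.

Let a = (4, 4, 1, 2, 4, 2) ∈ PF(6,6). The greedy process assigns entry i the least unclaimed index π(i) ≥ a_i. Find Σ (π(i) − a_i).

4

Σπ = 6·7/2 = 21 (π permutes [6]); Σa = 4+4+1+2+4+2 = 17; disp = 21−17 = 4.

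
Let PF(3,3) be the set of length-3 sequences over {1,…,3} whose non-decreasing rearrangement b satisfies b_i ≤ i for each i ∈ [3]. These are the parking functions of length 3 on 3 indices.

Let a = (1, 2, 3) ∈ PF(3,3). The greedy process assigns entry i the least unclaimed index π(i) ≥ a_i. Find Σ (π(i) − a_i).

Σπ = 3·4/2 = 6 (π permutes [3]); Σa = 1+2+3 = 6; disp = 6−6 = 0.

0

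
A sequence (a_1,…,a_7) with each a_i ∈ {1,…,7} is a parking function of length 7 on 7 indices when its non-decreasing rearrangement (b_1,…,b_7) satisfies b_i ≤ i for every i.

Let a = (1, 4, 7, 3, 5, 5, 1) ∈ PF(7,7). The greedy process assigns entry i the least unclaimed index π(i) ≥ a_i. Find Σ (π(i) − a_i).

Σπ = 28 ({1..7} each once); Σa = 1+4+7+3+5+5+1 = 26; disp = 28−26 = 2.

2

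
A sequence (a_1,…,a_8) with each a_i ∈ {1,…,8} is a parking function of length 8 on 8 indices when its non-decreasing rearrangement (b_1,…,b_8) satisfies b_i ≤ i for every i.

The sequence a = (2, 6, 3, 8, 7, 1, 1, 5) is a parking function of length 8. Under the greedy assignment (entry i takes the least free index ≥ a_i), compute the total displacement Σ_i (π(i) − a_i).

Σπ(i) = 1+…+8 = 36; Σa = 2+6+3+8+7+1+1+5 = 33; disp = 36−33 = 3.

3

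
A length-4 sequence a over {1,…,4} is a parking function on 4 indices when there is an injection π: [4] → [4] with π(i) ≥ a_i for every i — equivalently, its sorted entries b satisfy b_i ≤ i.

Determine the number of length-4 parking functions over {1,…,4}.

|PF| = (4+1−4)·(4+1)^{4−1} = 1×125 = 125
Example (4,2,3,1) → sorted (1,2,3,4): b_i ≤ i ∀i, a PF.

125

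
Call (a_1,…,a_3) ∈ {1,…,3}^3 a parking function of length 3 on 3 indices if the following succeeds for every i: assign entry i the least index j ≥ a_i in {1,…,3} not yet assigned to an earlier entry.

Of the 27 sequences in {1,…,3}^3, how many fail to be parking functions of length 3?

11

Count = 1·4^2 = 1 · 16 = 16 (Pollak)
E.g. (3,3,1) → sorted (1,3,3): b_2=3>2, not a PF.
3^3 − 16 = 27 − 16 = 11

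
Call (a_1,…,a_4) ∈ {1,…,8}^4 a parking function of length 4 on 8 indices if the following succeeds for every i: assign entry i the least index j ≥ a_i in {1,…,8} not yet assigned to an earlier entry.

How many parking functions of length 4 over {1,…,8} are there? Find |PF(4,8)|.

|PF(4,8)| = 5·9^3 = 5·729 = 3645
Check (4,5,8,2) → sorted (2,4,5,8): b_i ≤ 4+i ∀i, a PF.

3645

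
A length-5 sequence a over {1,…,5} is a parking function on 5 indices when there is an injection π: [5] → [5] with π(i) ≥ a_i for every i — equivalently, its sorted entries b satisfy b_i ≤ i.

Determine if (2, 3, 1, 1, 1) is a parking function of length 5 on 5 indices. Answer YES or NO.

YES

Order a: b = (1, 1, 1, 2, 3).
  b_1=1 ≤ 1
  b_2=1 ≤ 2
  b_3=1 ≤ 3
  b_4=2 ≤ 4
  b_5=3 ≤ 5
All bounds hold ⇒ YES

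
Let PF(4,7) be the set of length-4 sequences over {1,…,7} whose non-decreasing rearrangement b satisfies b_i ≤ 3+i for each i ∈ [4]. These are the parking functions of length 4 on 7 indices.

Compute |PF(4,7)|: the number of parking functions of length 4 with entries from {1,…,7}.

|PF(4,7)| = (7−4+1)·(7+1)^(4−1) = 4×512 = 2048
Example (6,7,5,2) → sorted (2,5,6,7): b_i ≤ 3+i ∀i, a PF.

2048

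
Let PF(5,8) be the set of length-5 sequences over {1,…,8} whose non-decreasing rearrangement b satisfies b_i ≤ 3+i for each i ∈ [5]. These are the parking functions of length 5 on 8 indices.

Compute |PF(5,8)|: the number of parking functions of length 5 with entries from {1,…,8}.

|PF(5,8)| = (8+1−5)·(8+1)^{5−1} = 4 · 6561 = 26244 [KW]
Check (8,7,5,4,6) → sorted (4,5,6,7,8): b_i ≤ 3+i ∀i, a PF.

26244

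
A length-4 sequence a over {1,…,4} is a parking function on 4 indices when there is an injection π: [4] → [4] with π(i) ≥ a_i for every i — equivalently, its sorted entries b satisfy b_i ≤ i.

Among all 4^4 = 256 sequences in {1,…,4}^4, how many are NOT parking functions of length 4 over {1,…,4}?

131

Count = (5−4)·5^(4−1) = 1 · 125 = 125 [KW]
Example (2,4,3,4) → sorted (2,3,4,4): b_1=2>1, not a PF.
4^4 − 125 = 256 − 125 = 131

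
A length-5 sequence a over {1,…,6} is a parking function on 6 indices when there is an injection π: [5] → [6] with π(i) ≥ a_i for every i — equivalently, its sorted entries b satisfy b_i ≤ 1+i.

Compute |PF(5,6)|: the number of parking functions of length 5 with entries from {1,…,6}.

4802

#PF = (6−5+1)·(6+1)^(5−1) = 2×2401 = 4802 (Konheim–Weiss)
One tuple (3,2,6,2,1) → sorted (1,2,2,3,6): b_i ≤ 1+i ∀i, a PF.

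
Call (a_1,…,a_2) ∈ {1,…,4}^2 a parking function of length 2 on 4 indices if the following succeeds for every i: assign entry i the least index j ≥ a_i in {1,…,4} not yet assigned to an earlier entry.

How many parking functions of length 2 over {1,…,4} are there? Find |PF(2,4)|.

|PF(2,4)| = (4−2+1)·(4+1)^(2−1) = 3 · 5 = 15
One tuple (4,2) → sorted (2,4): b_i ≤ 2+i ∀i, a PF.

15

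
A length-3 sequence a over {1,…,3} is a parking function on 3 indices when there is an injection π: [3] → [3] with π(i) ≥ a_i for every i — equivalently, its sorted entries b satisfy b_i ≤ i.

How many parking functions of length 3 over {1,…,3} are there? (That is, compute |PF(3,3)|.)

|PF(3,3)| = (3+1−3)·(3+1)^{3−1} = 1·16 = 16 (Konheim–Weiss)
One tuple (2,1,2) → sorted (1,2,2): b_i ≤ i ∀i, a PF.

16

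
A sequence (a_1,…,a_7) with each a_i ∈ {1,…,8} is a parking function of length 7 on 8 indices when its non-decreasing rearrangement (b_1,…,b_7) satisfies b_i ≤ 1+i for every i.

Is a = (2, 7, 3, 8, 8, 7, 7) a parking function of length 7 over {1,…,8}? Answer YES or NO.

NO

Rearranged: b = (2, 3, 7, 7, 7, 8, 8).
  b_1=2 ≤ 2
  b_2=3 ≤ 3
  b_3=7 > 4
  fails at i=3 ⇒ NO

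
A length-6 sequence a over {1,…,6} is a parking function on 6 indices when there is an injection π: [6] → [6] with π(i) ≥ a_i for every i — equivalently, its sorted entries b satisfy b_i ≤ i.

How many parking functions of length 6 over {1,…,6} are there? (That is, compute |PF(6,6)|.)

16807

#PF = (6−6+1)·(6+1)^(6−1) = 1×16807 = 16807 (Pollak)
Example (2,5,6,1,3,3) → sorted (1,2,3,3,5,6): b_i ≤ i ∀i, a PF.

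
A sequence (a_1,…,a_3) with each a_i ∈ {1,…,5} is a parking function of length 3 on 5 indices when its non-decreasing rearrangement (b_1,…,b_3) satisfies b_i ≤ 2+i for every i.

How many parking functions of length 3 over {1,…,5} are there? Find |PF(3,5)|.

#PF = (5−3+1)·(5+1)^(3−1) = 3·36 = 108 (Konheim–Weiss)
E.g. (5,1,4) → sorted (1,4,5): b_i ≤ 2+i ∀i, a PF.

108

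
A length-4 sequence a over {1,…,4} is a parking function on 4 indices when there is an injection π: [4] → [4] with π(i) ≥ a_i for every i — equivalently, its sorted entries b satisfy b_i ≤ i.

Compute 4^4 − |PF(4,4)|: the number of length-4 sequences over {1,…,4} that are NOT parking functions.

|PF(4,4)| = (5−4)·5^(4−1) = 1×125 = 125
One tuple (3,3,3,2) → sorted (2,3,3,3): b_1=2>1, not a PF.
4^4 − 125 = 256 − 125 = 131

131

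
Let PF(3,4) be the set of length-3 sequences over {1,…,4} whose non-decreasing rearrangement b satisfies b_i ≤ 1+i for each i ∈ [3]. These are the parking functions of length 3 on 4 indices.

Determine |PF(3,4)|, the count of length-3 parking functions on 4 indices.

#PF = 2·5^2 = 2×25 = 50 [KW]
One tuple (4,3,2) → sorted (2,3,4): b_i ≤ 1+i ∀i, a PF.

50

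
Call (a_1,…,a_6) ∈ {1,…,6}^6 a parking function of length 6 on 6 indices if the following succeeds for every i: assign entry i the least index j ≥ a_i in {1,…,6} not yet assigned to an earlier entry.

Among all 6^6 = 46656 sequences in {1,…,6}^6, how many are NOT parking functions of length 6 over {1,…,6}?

29849

|PF(6,6)| = (6−6+1)·(6+1)^(6−1) = 1×16807 = 16807 (Pollak)
Example (5,5,6,5,4,2) → sorted (2,4,5,5,5,6): b_1=2>1, not a PF.
6^6 − 16807 = 46656 − 16807 = 29849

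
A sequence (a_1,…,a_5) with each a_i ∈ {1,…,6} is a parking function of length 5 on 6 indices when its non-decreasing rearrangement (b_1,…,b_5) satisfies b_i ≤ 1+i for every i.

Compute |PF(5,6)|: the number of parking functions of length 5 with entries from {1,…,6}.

4802

Count = (6−5+1)·(6+1)^(5−1) = 2·2401 = 4802 (Pollak)
Check (4,5,2,4,3) → sorted (2,3,4,4,5): b_i ≤ 1+i ∀i, a PF.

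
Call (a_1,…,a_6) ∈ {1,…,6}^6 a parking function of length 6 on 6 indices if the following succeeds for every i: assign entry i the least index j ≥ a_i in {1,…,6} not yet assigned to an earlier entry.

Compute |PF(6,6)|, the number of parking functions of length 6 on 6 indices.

16807

|PF| = (6+1−6)·(6+1)^{6−1} = 1 · 16807 = 16807 (Konheim–Weiss)
Check (2,5,1,3,1,3) → sorted (1,1,2,3,3,5): b_i ≤ i ∀i, a PF.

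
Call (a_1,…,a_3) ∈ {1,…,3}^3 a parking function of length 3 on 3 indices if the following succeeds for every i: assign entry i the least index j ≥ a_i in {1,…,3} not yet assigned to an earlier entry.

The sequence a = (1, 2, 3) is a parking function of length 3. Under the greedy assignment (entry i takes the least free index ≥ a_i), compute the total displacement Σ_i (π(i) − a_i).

Σπ(i) = 1+…+3 = 6; Σa = 1+2+3 = 6; disp = 6−6 = 0.

0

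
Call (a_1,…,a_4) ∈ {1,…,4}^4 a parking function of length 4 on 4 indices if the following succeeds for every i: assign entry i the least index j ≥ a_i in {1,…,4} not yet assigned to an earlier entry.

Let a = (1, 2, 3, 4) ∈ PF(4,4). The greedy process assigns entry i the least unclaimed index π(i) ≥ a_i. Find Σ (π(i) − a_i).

Σπ(i) = 1+…+4 = 10; Σa = 1+2+3+4 = 10; disp = 10−10 = 0.

0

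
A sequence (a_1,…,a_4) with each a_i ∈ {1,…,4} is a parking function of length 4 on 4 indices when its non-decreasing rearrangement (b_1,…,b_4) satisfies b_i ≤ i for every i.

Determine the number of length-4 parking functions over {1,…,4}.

125

|PF(4,4)| = (5−4)·5^(4−1) = 1 · 125 = 125
E.g. (1,4,1,2) → sorted (1,1,2,4): b_i ≤ i ∀i, a PF.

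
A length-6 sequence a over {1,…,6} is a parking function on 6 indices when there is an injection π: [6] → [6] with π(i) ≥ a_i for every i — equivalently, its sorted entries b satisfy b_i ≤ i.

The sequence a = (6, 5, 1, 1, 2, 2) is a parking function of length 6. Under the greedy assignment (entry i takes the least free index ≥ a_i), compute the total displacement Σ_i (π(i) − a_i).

Σπ = 6·7/2 = 21 (π permutes [6]); Σa = 6+5+1+1+2+2 = 17; disp = 21−17 = 4.

4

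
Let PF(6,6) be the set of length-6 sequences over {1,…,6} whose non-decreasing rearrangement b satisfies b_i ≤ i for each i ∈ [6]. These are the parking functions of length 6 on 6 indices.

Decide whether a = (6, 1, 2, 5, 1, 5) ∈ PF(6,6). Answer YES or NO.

Rearranged: b = (1, 1, 2, 5, 5, 6).
  b_1=1 ≤ 1
  b_2=1 ≤ 2
  b_3=2 ≤ 3
  b_4=5 > 4
  fails at i=4 ⇒ NO

NO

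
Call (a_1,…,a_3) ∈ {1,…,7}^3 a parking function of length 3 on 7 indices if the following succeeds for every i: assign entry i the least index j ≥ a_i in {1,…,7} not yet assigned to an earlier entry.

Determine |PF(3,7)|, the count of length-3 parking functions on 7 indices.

Count = 5·8^2 = 5 · 64 = 320 (Konheim–Weiss)
Example (6,7,1) → sorted (1,6,7): b_i ≤ 4+i ∀i, a PF.

320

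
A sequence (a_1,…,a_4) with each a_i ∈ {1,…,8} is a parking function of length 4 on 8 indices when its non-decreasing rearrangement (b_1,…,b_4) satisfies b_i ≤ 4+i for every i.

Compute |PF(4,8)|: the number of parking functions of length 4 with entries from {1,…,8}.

Count = (8−4+1)·(8+1)^(4−1) = 5 · 729 = 3645 [KW]
Check (1,2,7,8) → sorted (1,2,7,8): b_i ≤ 4+i ∀i, a PF.

3645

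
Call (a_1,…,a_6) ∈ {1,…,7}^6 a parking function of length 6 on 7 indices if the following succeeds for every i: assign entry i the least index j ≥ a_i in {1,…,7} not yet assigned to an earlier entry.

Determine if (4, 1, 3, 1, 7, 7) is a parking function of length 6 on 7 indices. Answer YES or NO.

Order a: b = (1, 1, 3, 4, 7, 7).
  b_1=1 ≤ 2
  b_2=1 ≤ 3
  b_3=3 ≤ 4
  b_4=4 ≤ 5
  b_5=7 > 6
  fails at i=5 ⇒ NO

NO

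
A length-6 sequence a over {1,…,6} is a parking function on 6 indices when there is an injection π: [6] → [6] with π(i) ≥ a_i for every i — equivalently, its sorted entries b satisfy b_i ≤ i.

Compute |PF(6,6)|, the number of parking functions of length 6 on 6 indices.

|PF| = 1·7^5 = 1 · 16807 = 16807 (Pollak)
Example (2,3,2,1,6,3) → sorted (1,2,2,3,3,6): b_i ≤ i ∀i, a PF.

16807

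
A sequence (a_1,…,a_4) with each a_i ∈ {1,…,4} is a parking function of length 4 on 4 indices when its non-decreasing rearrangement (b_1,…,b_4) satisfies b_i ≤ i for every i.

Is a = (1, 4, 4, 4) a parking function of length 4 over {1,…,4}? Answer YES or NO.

NO

Order a: b = (1, 4, 4, 4).
  b_1=1 ≤ 1
  b_2=4 > 2
  fails at i=2 ⇒ NO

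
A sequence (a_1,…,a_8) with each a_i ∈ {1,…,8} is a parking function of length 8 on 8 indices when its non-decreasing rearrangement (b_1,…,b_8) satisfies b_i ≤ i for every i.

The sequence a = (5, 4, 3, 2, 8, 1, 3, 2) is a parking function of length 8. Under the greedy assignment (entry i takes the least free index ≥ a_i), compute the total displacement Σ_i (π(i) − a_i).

8

Σπ(i) = 1+…+8 = 36; Σa = 5+4+3+2+8+1+3+2 = 28; disp = 36−28 = 8.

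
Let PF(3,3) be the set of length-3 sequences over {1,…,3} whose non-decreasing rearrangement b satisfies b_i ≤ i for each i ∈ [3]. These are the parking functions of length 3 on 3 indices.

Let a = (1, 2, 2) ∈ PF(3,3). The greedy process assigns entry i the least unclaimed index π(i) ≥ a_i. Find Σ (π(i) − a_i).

1

Σπ = 3·4/2 = 6 (π permutes [3]); Σa = 1+2+2 = 5; disp = 6−5 = 1.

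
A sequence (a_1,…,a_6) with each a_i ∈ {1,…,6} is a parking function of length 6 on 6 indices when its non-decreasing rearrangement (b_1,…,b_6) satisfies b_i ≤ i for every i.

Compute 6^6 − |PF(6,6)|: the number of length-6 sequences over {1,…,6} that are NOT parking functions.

|PF(6,6)| = (6+1−6)·(6+1)^{6−1} = 1 · 16807 = 16807 (Pollak)
Check (2,6,4,5,2,2) → sorted (2,2,2,4,5,6): b_1=2>1, not a PF.
Total 46656; non-PF = 46656−16807 = 29849

29849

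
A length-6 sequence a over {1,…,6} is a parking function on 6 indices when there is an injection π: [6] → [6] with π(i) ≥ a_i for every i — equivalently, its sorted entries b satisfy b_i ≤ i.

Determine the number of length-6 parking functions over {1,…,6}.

16807

|PF(6,6)| = 1·7^5 = 1 · 16807 = 16807 [KW]
Example (3,6,2,3,1,5) → sorted (1,2,3,3,5,6): b_i ≤ i ∀i, a PF.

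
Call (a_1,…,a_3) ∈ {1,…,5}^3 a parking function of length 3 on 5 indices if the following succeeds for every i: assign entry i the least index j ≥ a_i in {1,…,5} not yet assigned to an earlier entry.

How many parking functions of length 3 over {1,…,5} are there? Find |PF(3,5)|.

Count = 3·6^2 = 3 · 36 = 108
Check (3,1,1) → sorted (1,1,3): b_i ≤ 2+i ∀i, a PF.

108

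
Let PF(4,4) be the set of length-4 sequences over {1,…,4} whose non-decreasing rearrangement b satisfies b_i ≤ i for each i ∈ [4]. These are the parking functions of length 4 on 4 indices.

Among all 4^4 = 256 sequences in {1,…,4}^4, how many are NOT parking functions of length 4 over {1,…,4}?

131

|PF(4,4)| = 1·5^3 = 1 · 125 = 125
One tuple (2,4,3,2) → sorted (2,2,3,4): b_1=2>1, not a PF.
4^4 − 125 = 256 − 125 = 131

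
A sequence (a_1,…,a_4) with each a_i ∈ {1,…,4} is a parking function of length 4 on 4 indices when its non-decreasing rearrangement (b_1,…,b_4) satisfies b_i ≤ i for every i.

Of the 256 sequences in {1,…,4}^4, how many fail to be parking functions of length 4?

131

|PF| = (4+1−4)·(4+1)^{4−1} = 1 · 125 = 125 (Pollak)
Example (4,3,2,2) → sorted (2,2,3,4): b_1=2>1, not a PF.
4^4 − 125 = 256 − 125 = 131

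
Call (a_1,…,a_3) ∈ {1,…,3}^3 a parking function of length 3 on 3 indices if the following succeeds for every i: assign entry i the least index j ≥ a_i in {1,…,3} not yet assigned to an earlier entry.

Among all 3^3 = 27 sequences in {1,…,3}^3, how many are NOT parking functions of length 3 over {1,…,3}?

#PF = (3−3+1)·(3+1)^(3−1) = 1·16 = 16 (Pollak)
E.g. (2,2,2) → sorted (2,2,2): b_1=2>1, not a PF.
So 27 − 16 = 11 fail.

11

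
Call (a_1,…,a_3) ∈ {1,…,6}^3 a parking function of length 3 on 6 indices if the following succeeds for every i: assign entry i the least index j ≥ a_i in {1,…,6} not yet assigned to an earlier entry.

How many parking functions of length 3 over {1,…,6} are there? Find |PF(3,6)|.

|PF| = (7−3)·7^(3−1) = 4×49 = 196 [KW]
E.g. (5,2,1) → sorted (1,2,5): b_i ≤ 3+i ∀i, a PF.

196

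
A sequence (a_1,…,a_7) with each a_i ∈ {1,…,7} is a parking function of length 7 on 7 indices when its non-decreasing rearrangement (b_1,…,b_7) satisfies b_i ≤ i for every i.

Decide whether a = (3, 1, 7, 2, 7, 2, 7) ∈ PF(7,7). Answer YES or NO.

NO

Rearranged: b = (1, 2, 2, 3, 7, 7, 7).
  b_1=1 ≤ 1
  b_2=2 ≤ 2
  b_3=2 ≤ 3
  b_4=3 ≤ 4
  b_5=7 > 5
  fails at i=5 ⇒ NO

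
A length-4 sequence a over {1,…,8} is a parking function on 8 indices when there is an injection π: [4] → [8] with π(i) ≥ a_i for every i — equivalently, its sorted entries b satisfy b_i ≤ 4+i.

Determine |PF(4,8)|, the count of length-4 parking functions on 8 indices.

3645

|PF| = (8+1−4)·(8+1)^{4−1} = 5 · 729 = 3645 (Konheim–Weiss)
One tuple (7,8,2,2) → sorted (2,2,7,8): b_i ≤ 4+i ∀i, a PF.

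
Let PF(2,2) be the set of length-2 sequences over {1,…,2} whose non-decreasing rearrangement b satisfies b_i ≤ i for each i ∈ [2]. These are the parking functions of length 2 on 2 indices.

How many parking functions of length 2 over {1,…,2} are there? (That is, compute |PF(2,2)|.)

|PF| = (3−2)·3^(2−1) = 1×3 = 3
One tuple (2,1) → sorted (1,2): b_i ≤ i ∀i, a PF.

3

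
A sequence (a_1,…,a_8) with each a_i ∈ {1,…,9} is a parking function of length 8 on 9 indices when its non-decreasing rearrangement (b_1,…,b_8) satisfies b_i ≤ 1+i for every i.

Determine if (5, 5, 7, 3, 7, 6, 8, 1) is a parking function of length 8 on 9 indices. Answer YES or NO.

NO

Sorted: b = (1, 3, 5, 5, 6, 7, 7, 8).
  b_1=1 ≤ 2
  b_2=3 ≤ 3
  b_3=5 > 4
  fails at i=3 ⇒ NO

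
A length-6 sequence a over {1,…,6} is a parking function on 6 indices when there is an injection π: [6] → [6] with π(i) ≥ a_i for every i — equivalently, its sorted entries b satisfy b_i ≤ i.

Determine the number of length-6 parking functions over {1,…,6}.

|PF(6,6)| = (6+1−6)·(6+1)^{6−1} = 1×16807 = 16807
Check (6,1,2,5,3,3) → sorted (1,2,3,3,5,6): b_i ≤ i ∀i, a PF.

16807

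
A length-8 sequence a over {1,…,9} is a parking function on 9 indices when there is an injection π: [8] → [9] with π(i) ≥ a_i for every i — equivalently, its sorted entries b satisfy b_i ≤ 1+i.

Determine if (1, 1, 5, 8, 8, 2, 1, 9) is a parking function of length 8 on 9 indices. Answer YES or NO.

Rearranged: b = (1, 1, 1, 2, 5, 8, 8, 9).
  b_1=1 ≤ 2
  b_2=1 ≤ 3
  b_3=1 ≤ 4
  b_4=2 ≤ 5
  b_5=5 ≤ 6
  b_6=8 > 7
  fails at i=6 ⇒ NO

NO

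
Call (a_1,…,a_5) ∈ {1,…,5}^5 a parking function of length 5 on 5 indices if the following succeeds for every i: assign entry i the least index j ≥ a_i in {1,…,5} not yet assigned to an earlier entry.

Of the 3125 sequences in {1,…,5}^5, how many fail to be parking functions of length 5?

1829

Count = 1·6^4 = 1×1296 = 1296 [KW]
Example (4,5,3,4,3) → sorted (3,3,4,4,5): b_1=3>1, not a PF.
Total 3125; non-PF = 3125−1296 = 1829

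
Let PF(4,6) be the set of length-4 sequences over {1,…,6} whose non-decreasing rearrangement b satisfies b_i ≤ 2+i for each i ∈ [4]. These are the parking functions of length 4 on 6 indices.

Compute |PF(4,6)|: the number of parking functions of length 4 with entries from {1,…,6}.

1029

Count = 3·7^3 = 3·343 = 1029 (Konheim–Weiss)
Check (3,4,2,2) → sorted (2,2,3,4): b_i ≤ 2+i ∀i, a PF.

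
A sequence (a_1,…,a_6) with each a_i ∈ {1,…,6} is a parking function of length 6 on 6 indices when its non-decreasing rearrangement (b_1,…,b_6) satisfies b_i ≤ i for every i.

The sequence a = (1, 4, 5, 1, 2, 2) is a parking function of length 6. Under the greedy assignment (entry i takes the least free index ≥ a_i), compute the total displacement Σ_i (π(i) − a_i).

6

Σπ(i) = 1+…+6 = 21; Σa = 1+4+5+1+2+2 = 15; disp = 21−15 = 6.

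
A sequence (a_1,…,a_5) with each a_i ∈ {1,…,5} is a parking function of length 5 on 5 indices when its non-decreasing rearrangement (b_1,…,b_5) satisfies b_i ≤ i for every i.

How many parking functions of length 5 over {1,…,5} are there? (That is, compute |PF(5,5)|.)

Count = (5+1−5)·(5+1)^{5−1} = 1 · 1296 = 1296
Example (3,2,3,1,5) → sorted (1,2,3,3,5): b_i ≤ i ∀i, a PF.

1296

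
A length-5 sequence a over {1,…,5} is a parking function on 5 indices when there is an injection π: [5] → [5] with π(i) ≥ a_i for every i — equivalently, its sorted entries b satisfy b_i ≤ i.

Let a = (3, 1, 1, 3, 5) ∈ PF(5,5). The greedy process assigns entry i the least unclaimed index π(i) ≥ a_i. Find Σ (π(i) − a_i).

Σπ = 5·6/2 = 15 (π permutes [5]); Σa = 3+1+1+3+5 = 13; disp = 15−13 = 2.

2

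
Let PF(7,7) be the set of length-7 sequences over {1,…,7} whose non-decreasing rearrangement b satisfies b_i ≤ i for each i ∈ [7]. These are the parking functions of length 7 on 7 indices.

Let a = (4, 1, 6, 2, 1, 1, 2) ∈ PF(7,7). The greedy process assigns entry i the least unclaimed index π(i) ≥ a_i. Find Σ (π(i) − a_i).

11

Σπ = 7·8/2 = 28 (π permutes [7]); Σa = 4+1+6+2+1+1+2 = 17; disp = 28−17 = 11.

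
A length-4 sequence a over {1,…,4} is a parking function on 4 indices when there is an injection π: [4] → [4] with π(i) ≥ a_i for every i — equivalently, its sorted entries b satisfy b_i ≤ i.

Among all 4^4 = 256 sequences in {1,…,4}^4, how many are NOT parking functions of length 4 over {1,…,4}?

131

#PF = (4−4+1)·(4+1)^(4−1) = 1×125 = 125 (Pollak)
Check (4,4,4,3) → sorted (3,4,4,4): b_1=3>1, not a PF.
So 256 − 125 = 131 fail.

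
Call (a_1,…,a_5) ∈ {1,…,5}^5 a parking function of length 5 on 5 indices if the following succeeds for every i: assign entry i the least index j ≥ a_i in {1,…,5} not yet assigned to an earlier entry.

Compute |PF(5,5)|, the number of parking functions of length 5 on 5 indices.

|PF(5,5)| = (5−5+1)·(5+1)^(5−1) = 1×1296 = 1296 (Konheim–Weiss)
Example (1,5,1,1,1) → sorted (1,1,1,1,5): b_i ≤ i ∀i, a PF.

1296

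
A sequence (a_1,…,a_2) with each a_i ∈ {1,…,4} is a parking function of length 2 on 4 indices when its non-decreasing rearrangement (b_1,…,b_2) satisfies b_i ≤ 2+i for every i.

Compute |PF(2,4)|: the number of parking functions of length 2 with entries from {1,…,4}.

15

#PF = 3·5^1 = 3×5 = 15
E.g. (3,4) → sorted (3,4): b_i ≤ 2+i ∀i, a PF.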